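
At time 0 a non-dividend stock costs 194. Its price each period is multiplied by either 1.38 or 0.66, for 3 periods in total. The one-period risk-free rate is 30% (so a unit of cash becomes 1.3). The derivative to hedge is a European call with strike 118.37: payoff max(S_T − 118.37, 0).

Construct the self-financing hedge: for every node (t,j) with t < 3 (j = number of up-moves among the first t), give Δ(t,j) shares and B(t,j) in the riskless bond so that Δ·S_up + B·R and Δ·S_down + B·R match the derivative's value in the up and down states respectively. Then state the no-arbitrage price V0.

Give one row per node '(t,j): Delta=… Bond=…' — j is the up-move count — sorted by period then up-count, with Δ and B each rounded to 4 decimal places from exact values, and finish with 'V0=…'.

Under the risk-neutral measure, an up-move has probability p* = (R−d)/(u−d) = 0.8889 and values discount at R = 1.3.
Terminal values V(3,·): V(3,0)=0.0000, V(3,1)=0.0000, V(3,2)=125.4694, V(3,3)=391.4760
Node (2,0) S=84.5064: V=(p*·0.0000+(1−p*)·0.0000)/1.3=0.0000; Δ=(0.0000−0.0000)/(116.6188−55.7742)=0.0000; B=V−Δ·S=0.0000
Node (2,1) S=176.6952: V=(p*·125.4694+(1−p*)·0.0000)/1.3=85.7910; Δ=(125.4694−0.0000)/(243.8394−116.6188)=0.9862; B=V−Δ·S=-88.4720
Node (2,2) S=369.4536: V=(p*·391.4760+(1−p*)·125.4694)/1.3=278.3998; Δ=(391.4760−125.4694)/(509.8460−243.8394)=1.0000; B=V−Δ·S=-91.0538
Node (1,0) S=128.0400: V=(p*·85.7910+(1−p*)·0.0000)/1.3=58.6605; Δ=(85.7910−0.0000)/(176.6952−84.5064)=0.9306; B=V−Δ·S=-60.4937
Node (1,1) S=267.7200: V=(p*·278.3998+(1−p*)·85.7910)/1.3=197.6914; Δ=(278.3998−85.7910)/(369.4536−176.6952)=0.9992; B=V−Δ·S=-69.8207
Node (0,0) S=194.0000: V=(p*·197.6914+(1−p*)·58.6605)/1.3=140.1873; Δ=(197.6914−58.6605)/(267.7200−128.0400)=0.9954; B=V−Δ·S=-52.9111
Self-financing check: at every node Δ·S+B equals the discounted successor values.

(0,0): Delta=0.9954 Bond=-52.9111
(1,0): Delta=0.9306 Bond=-60.4937
(1,1): Delta=0.9992 Bond=-69.8207
(2,0): Delta=0.0000 Bond=0.0000
(2,1): Delta=0.9862 Bond=-88.4720
(2,2): Delta=1.0000 Bond=-91.0538
V0=140.1873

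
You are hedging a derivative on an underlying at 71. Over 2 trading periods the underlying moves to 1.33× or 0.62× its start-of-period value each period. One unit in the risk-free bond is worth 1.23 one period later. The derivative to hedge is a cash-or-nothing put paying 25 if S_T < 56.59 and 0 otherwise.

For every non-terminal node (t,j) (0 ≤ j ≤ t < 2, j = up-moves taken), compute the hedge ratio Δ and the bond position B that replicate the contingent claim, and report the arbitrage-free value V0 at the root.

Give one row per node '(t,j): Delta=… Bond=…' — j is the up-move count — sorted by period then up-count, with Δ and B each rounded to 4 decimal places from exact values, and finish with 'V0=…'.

(0,0): Delta=-0.0568 Bond=4.3598
(1,0): Delta=-0.7999 Bond=38.0740
(1,1): Delta=0.0000 Bond=0.0000
V0=0.3278

Since d<R<u, set p* = (R−d)/(u−d) = 0.8592; price each node as the discounted p*-expectation of its children.
At expiry t=2: V(2,0)=25.0000, V(2,1)=0.0000, V(2,2)=0.0000
Node (1,0) S=44.0200: V=(p*·0.0000+(1−p*)·25.0000)/1.23=2.8627; Δ=(0.0000−25.0000)/(58.5466−27.2924)=-0.7999; B=V−Δ·S=38.0740
Node (1,1) S=94.4300: V=(p*·0.0000+(1−p*)·0.0000)/1.23=0.0000; Δ=(0.0000−0.0000)/(125.5919−58.5466)=0.0000; B=V−Δ·S=0.0000
Node (0,0) S=71.0000: V=(p*·0.0000+(1−p*)·2.8627)/1.23=0.3278; Δ=(0.0000−2.8627)/(94.4300−44.0200)=-0.0568; B=V−Δ·S=4.3598
The time-0 hedge costs 0.3278, which is the no-arbitrage price.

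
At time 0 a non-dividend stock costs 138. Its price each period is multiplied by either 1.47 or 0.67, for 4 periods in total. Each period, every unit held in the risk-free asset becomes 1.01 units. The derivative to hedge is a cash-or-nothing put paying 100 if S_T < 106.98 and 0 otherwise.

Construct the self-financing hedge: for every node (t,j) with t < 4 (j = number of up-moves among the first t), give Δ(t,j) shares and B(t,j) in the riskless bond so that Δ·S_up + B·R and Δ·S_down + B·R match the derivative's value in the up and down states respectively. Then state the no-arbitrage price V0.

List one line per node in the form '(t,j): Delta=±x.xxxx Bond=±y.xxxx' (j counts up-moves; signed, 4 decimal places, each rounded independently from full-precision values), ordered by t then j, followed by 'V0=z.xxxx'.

Under the risk-neutral measure, an up-move has probability p* = (R−d)/(u−d) = 0.4250 and values discount at R = 1.01.
At expiry t=4: V(4,0)=100.0000, V(4,1)=100.0000, V(4,2)=0.0000, V(4,3)=0.0000, V(4,4)=0.0000
(3,0): S=41.5053. Δ = (V_up−V_dn)/(S_up−S_dn) = (100.0000−100.0000)/(61.0128−27.8085) = 0.0000. V = [p*·100.0000 + (1−p*)·100.0000]/1.01 = 99.0099. B = V − Δ·S = 99.0099.
(3,1): S=91.0639. Δ = (V_up−V_dn)/(S_up−S_dn) = (0.0000−100.0000)/(133.8639−61.0128) = -1.3727. V = [p*·0.0000 + (1−p*)·100.0000]/1.01 = 56.9307. B = V − Δ·S = 181.9307.
(3,2): S=199.7968. Δ = (V_up−V_dn)/(S_up−S_dn) = (0.0000−0.0000)/(293.7013−133.8639) = 0.0000. V = [p*·0.0000 + (1−p*)·0.0000]/1.01 = 0.0000. B = V − Δ·S = 0.0000.
(3,3): S=438.3602. Δ = (V_up−V_dn)/(S_up−S_dn) = (0.0000−0.0000)/(644.3895−293.7013) = 0.0000. V = [p*·0.0000 + (1−p*)·0.0000]/1.01 = 0.0000. B = V − Δ·S = 0.0000.
(2,0): S=61.9482. Δ = (V_up−V_dn)/(S_up−S_dn) = (56.9307−99.0099)/(91.0639−41.5053) = -0.8491. V = [p*·56.9307 + (1−p*)·99.0099]/1.01 = 80.3230. B = V − Δ·S = 132.9220.
(2,1): S=135.9162. Δ = (V_up−V_dn)/(S_up−S_dn) = (0.0000−56.9307)/(199.7968−91.0639) = -0.5236. V = [p*·0.0000 + (1−p*)·56.9307]/1.01 = 32.4110. B = V − Δ·S = 103.5744.
(2,2): S=298.2042. Δ = (V_up−V_dn)/(S_up−S_dn) = (0.0000−0.0000)/(438.3602−199.7968) = 0.0000. V = [p*·0.0000 + (1−p*)·0.0000]/1.01 = 0.0000. B = V − Δ·S = 0.0000.
(1,0): S=92.4600. Δ = (V_up−V_dn)/(S_up−S_dn) = (32.4110−80.3230)/(135.9162−61.9482) = -0.6477. V = [p*·32.4110 + (1−p*)·80.3230]/1.01 = 59.3668. B = V − Δ·S = 119.2567.
(1,1): S=202.8600. Δ = (V_up−V_dn)/(S_up−S_dn) = (0.0000−32.4110)/(298.2042−135.9162) = -0.1997. V = [p*·0.0000 + (1−p*)·32.4110]/1.01 = 18.4518. B = V − Δ·S = 58.9656.
(0,0): S=138.0000. Δ = (V_up−V_dn)/(S_up−S_dn) = (18.4518−59.3668)/(202.8600−92.4600) = -0.3706. V = [p*·18.4518 + (1−p*)·59.3668]/1.01 = 41.5623. B = V − Δ·S = 92.7059.
The time-0 hedge costs 41.5623, which is the no-arbitrage price.

(0,0): Delta=-0.3706 Bond=92.7059
(1,0): Delta=-0.6477 Bond=119.2567
(1,1): Delta=-0.1997 Bond=58.9656
(2,0): Delta=-0.8491 Bond=132.9220
(2,1): Delta=-0.5236 Bond=103.5744
(2,2): Delta=0.0000 Bond=0.0000
(3,0): Delta=0.0000 Bond=99.0099
(3,1): Delta=-1.3727 Bond=181.9307
(3,2): Delta=0.0000 Bond=0.0000
(3,3): Delta=0.0000 Bond=0.0000
V0=41.5623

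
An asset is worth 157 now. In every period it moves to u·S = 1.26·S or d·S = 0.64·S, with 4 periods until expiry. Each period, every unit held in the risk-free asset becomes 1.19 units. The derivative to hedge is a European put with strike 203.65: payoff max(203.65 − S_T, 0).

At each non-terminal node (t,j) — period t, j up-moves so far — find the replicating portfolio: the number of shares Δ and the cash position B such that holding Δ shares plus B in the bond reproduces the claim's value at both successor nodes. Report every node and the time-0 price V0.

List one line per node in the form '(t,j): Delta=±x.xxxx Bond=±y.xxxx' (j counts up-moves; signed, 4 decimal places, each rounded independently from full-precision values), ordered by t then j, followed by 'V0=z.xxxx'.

(0,0): Delta=-0.1826 Bond=32.5362
(1,0): Delta=-1.0000 Bond=120.8491
(1,1): Delta=-0.1298 Bond=28.2651
(2,0): Delta=-1.0000 Bond=143.8105
(2,1): Delta=-1.0000 Bond=143.8105
(2,2): Delta=-0.0735 Bond=19.6132
(3,0): Delta=-1.0000 Bond=171.1345
(3,1): Delta=-1.0000 Bond=171.1345
(3,2): Delta=-1.0000 Bond=171.1345
(3,3): Delta=-0.0136 Bond=4.5294
V0=3.8659

Since d<R<u, set p* = (R−d)/(u−d) = 0.8871; price each node as the discounted p*-expectation of its children.
At expiry t=4: V(4,0)=177.3098, V(4,1)=151.7927, V(4,2)=101.5559, V(4,3)=2.6522, V(4,4)=0.0000
  t=3,j=0: stock 41.1566 → up 51.8573 (V=151.7927), down 26.3402 (V=177.3098). Price 129.9778; hedge Δ=-1.0000, bond B=171.1345.
  t=3,j=1: stock 81.0271 → up 102.0941 (V=101.5559), down 51.8573 (V=151.7927). Price 90.1074; hedge Δ=-1.0000, bond B=171.1345.
  t=3,j=2: stock 159.5220 → up 200.9978 (V=2.6522), down 102.0941 (V=101.5559). Price 11.6124; hedge Δ=-1.0000, bond B=171.1345.
  t=3,j=3: stock 314.0590 → up 395.7144 (V=0.0000), down 200.9978 (V=2.6522). Price 0.2516; hedge Δ=-0.0136, bond B=4.5294.
  t=2,j=0: stock 64.3072 → up 81.0271 (V=90.1074), down 41.1566 (V=129.9778). Price 79.5033; hedge Δ=-1.0000, bond B=143.8105.
  t=2,j=1: stock 126.6048 → up 159.5220 (V=11.6124), down 81.0271 (V=90.1074). Price 17.2057; hedge Δ=-1.0000, bond B=143.8105.
  t=2,j=2: stock 249.2532 → up 314.0590 (V=0.2516), down 159.5220 (V=11.6124). Price 1.2893; hedge Δ=-0.0735, bond B=19.6132.
  t=1,j=0: stock 100.4800 → up 126.6048 (V=17.2057), down 64.3072 (V=79.5033). Price 20.3691; hedge Δ=-1.0000, bond B=120.8491.
  t=1,j=1: stock 197.8200 → up 249.2532 (V=1.2893), down 126.6048 (V=17.2057). Price 2.5936; hedge Δ=-0.1298, bond B=28.2651.
  t=0,j=0: stock 157.0000 → up 197.8200 (V=2.5936), down 100.4800 (V=20.3691). Price 3.8659; hedge Δ=-0.1826, bond B=32.5362.
The time-0 hedge costs 3.8659, which is the no-arbitrage price.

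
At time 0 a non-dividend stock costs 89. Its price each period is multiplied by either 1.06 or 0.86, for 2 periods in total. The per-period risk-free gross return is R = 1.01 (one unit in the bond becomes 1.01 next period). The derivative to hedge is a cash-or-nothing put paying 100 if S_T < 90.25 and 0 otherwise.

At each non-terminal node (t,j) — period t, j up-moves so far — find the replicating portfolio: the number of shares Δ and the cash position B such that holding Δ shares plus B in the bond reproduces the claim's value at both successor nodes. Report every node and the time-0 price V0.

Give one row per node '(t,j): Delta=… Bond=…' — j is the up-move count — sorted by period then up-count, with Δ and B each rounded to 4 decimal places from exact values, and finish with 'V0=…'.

(0,0): Delta=-4.1718 Bond=414.1751
(1,0): Delta=0.0000 Bond=99.0099
(1,1): Delta=-5.3000 Bond=524.7525
V0=42.8880

No-arbitrage ⇒ martingale measure with p* = (R−d)/(u−d) = 0.7500.
At expiry t=2: V(2,0)=100.0000, V(2,1)=100.0000, V(2,2)=0.0000
Node (1,0) S=76.5400: V=(p*·100.0000+(1−p*)·100.0000)/1.01=99.0099; Δ=(100.0000−100.0000)/(81.1324−65.8244)=0.0000; B=V−Δ·S=99.0099
Node (1,1) S=94.3400: V=(p*·0.0000+(1−p*)·100.0000)/1.01=24.7525; Δ=(0.0000−100.0000)/(100.0004−81.1324)=-5.3000; B=V−Δ·S=524.7525
Node (0,0) S=89.0000: V=(p*·24.7525+(1−p*)·99.0099)/1.01=42.8880; Δ=(24.7525−99.0099)/(94.3400−76.5400)=-4.1718; B=V−Δ·S=414.1751
Check: Δ(0,0)·S0 + B(0,0) = 42.8880 = V0.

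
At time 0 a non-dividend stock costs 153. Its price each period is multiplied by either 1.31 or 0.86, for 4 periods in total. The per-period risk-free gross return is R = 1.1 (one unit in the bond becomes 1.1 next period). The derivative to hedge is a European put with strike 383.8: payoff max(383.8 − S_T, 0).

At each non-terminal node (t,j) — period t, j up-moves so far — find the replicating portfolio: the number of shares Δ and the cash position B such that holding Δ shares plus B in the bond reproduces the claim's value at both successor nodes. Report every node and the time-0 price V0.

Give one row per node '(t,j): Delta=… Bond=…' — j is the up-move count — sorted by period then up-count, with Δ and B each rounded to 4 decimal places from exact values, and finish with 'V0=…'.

(0,0): Delta=-0.8894 Bond=248.9158
(1,0): Delta=-1.0000 Bond=288.3546
(1,1): Delta=-0.8259 Bond=261.0784
(2,0): Delta=-1.0000 Bond=317.1901
(2,1): Delta=-1.0000 Bond=317.1901
(2,2): Delta=-0.7259 Bond=260.9330
(3,0): Delta=-1.0000 Bond=348.9091
(3,1): Delta=-1.0000 Bond=348.9091
(3,2): Delta=-1.0000 Bond=348.9091
(3,3): Delta=-0.5685 Bond=232.8788
V0=112.8312

The replicating-portfolio and risk-neutral prices coincide; use p* = (1.1−0.86)/(1.31−0.86) = 0.5333 for the latter.
Terminal values V(4,·): V(4,0)=300.1078, V(4,1)=256.3153, V(4,2)=189.6082, V(4,3)=87.9962, V(4,4)=0.0000
Node (3,0) S=97.3166: V=(p*·256.3153+(1−p*)·300.1078)/1.1=251.5925; Δ=(256.3153−300.1078)/(127.4847−83.6922)=-1.0000; B=V−Δ·S=348.9091
Node (3,1) S=148.2380: V=(p*·189.6082+(1−p*)·256.3153)/1.1=200.6711; Δ=(189.6082−256.3153)/(194.1918−127.4847)=-1.0000; B=V−Δ·S=348.9091
Node (3,2) S=225.8044: V=(p*·87.9962+(1−p*)·189.6082)/1.1=123.1047; Δ=(87.9962−189.6082)/(295.8038−194.1918)=-1.0000; B=V−Δ·S=348.9091
Node (3,3) S=343.9579: V=(p*·0.0000+(1−p*)·87.9962)/1.1=37.3317; Δ=(0.0000−87.9962)/(450.5849−295.8038)=-0.5685; B=V−Δ·S=232.8788
Node (2,0) S=113.1588: V=(p*·200.6711+(1−p*)·251.5925)/1.1=204.0313; Δ=(200.6711−251.5925)/(148.2380−97.3166)=-1.0000; B=V−Δ·S=317.1901
Node (2,1) S=172.3698: V=(p*·123.1047+(1−p*)·200.6711)/1.1=144.8203; Δ=(123.1047−200.6711)/(225.8044−148.2380)=-1.0000; B=V−Δ·S=317.1901
Node (2,2) S=262.5633: V=(p*·37.3317+(1−p*)·123.1047)/1.1=70.3264; Δ=(37.3317−123.1047)/(343.9579−225.8044)=-0.7259; B=V−Δ·S=260.9330
Node (1,0) S=131.5800: V=(p*·144.8203+(1−p*)·204.0313)/1.1=156.7746; Δ=(144.8203−204.0313)/(172.3698−113.1588)=-1.0000; B=V−Δ·S=288.3546
Node (1,1) S=200.4300: V=(p*·70.3264+(1−p*)·144.8203)/1.1=95.5366; Δ=(70.3264−144.8203)/(262.5633−172.3698)=-0.8259; B=V−Δ·S=261.0784
Node (0,0) S=153.0000: V=(p*·95.5366+(1−p*)·156.7746)/1.1=112.8312; Δ=(95.5366−156.7746)/(200.4300−131.5800)=-0.8894; B=V−Δ·S=248.9158
Check: Δ(0,0)·S0 + B(0,0) = 112.8312 = V0.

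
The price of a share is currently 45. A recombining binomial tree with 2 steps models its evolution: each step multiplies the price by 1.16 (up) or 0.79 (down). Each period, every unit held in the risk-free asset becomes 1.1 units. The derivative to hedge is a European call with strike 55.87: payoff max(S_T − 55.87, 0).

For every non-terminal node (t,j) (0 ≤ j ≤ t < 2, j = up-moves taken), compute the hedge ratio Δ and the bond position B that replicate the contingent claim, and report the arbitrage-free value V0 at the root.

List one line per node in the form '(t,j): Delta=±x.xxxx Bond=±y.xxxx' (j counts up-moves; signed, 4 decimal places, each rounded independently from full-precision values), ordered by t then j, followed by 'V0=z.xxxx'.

(0,0): Delta=0.2142 Bond=-6.9220
(1,0): Delta=0.0000 Bond=0.0000
(1,1): Delta=0.2424 Bond=-9.0879
V0=2.7162

The replicating-portfolio and risk-neutral prices coincide; use p* = (1.1−0.79)/(1.16−0.79) = 0.8378 for the latter.
At expiry t=2: V(2,0)=0.0000, V(2,1)=0.0000, V(2,2)=4.6820
  t=1,j=0: stock 35.5500 → up 41.2380 (V=0.0000), down 28.0845 (V=0.0000). Price 0.0000; hedge Δ=0.0000, bond B=0.0000.
  t=1,j=1: stock 52.2000 → up 60.5520 (V=4.6820), down 41.2380 (V=0.0000). Price 3.5661; hedge Δ=0.2424, bond B=-9.0879.
  t=0,j=0: stock 45.0000 → up 52.2000 (V=3.5661), down 35.5500 (V=0.0000). Price 2.7162; hedge Δ=0.2142, bond B=-6.9220.
Each (Δ,B) replicates both successor values, so the strategy is self-financing and V0 is arbitrage-free.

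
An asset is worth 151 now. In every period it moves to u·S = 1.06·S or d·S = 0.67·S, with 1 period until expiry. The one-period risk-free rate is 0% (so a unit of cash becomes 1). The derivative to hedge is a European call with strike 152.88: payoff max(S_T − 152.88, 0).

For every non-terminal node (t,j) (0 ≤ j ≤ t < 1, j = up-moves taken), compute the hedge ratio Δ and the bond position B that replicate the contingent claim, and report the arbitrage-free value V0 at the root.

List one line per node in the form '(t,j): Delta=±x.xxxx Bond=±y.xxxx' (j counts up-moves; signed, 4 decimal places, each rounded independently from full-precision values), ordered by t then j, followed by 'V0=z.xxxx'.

(0,0): Delta=0.1219 Bond=-12.3349
V0=6.0754

No-arbitrage ⇒ martingale measure with p* = (R−d)/(u−d) = 0.8462.
Terminal payoffs: V(1,0)=0.0000, V(1,1)=7.1800
Node (0,0) S=151.0000: V=(p*·7.1800+(1−p*)·0.0000)/1=6.0754; Δ=(7.1800−0.0000)/(160.0600−101.1700)=0.1219; B=V−Δ·S=-12.3349
Each (Δ,B) replicates both successor values, so the strategy is self-financing and V0 is arbitrage-free.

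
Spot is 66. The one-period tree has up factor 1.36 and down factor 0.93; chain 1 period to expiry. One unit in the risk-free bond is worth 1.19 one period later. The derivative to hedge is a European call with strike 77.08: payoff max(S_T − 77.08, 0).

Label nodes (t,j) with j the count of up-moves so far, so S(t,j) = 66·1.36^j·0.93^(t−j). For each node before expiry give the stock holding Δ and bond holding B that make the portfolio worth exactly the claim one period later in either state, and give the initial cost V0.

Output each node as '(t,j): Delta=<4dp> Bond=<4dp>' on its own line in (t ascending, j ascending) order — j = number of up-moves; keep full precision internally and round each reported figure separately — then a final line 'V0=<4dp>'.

Risk-neutral probability p* = (R−d)/(u−d) = (1.19−0.93)/(1.36−0.93) = 0.6047.
Terminal payoffs: V(1,0)=0.0000, V(1,1)=12.6800
  t=0,j=0: stock 66.0000 → up 89.7600 (V=12.6800), down 61.3800 (V=0.0000). Price 6.4428; hedge Δ=0.4468, bond B=-23.0455.
Root portfolio cost Δ·66+B reproduces V0=6.4428.

(0,0): Delta=0.4468 Bond=-23.0455
V0=6.4428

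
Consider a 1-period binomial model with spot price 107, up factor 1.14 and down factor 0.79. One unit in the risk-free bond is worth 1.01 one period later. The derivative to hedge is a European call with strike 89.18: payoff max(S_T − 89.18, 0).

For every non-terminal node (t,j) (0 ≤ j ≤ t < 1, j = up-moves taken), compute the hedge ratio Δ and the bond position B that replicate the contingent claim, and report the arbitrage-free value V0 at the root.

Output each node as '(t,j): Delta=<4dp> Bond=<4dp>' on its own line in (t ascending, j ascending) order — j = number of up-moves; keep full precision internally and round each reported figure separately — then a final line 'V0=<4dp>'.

No-arbitrage ⇒ martingale measure with p* = (R−d)/(u−d) = 0.6286.
Terminal payoffs: V(1,0)=0.0000, V(1,1)=32.8000
(0,0): S=107.0000. Δ = (V_up−V_dn)/(S_up−S_dn) = (32.8000−0.0000)/(121.9800−84.5300) = 0.8758. V = [p*·32.8000 + (1−p*)·0.0000]/1.01 = 20.4130. B = V − Δ·S = -73.3013.
Check: Δ(0,0)·S0 + B(0,0) = 20.4130 = V0.

(0,0): Delta=0.8758 Bond=-73.3013
V0=20.4130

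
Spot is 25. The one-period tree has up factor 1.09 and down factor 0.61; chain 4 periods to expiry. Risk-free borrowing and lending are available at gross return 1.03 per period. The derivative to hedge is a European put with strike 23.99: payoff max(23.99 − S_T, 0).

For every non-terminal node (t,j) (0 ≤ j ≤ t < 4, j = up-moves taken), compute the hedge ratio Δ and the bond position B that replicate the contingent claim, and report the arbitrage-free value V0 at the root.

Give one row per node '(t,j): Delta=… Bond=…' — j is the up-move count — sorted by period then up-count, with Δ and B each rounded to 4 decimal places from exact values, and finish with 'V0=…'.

(0,0): Delta=-0.4227 Bond=12.7676
(1,0): Delta=-1.0000 Bond=21.9542
(1,1): Delta=-0.3766 Bond=11.8930
(2,0): Delta=-1.0000 Bond=22.6129
(2,1): Delta=-1.0000 Bond=22.6129
(2,2): Delta=-0.3267 Bond=10.7693
(3,0): Delta=-1.0000 Bond=23.2913
(3,1): Delta=-1.0000 Bond=23.2913
(3,2): Delta=-1.0000 Bond=23.2913
(3,3): Delta=-0.2729 Bond=9.3497
V0=2.1998

Risk-neutral probability p* = (R−d)/(u−d) = (1.03−0.61)/(1.09−0.61) = 0.8750.
Terminal values V(4,·): V(4,0)=20.5285, V(4,1)=17.8048, V(4,2)=12.9377, V(4,3)=4.2408, V(4,4)=0.0000
(3,0): S=5.6745. Δ = (V_up−V_dn)/(S_up−S_dn) = (17.8048−20.5285)/(6.1852−3.4615) = -1.0000. V = [p*·17.8048 + (1−p*)·20.5285]/1.03 = 17.6167. B = V − Δ·S = 23.2913.
(3,1): S=10.1397. Δ = (V_up−V_dn)/(S_up−S_dn) = (12.9377−17.8048)/(11.0523−6.1852) = -1.0000. V = [p*·12.9377 + (1−p*)·17.8048]/1.03 = 13.1515. B = V − Δ·S = 23.2913.
(3,2): S=18.1185. Δ = (V_up−V_dn)/(S_up−S_dn) = (4.2408−12.9377)/(19.7492−11.0523) = -1.0000. V = [p*·4.2408 + (1−p*)·12.9377]/1.03 = 5.1727. B = V − Δ·S = 23.2913.
(3,3): S=32.3757. Δ = (V_up−V_dn)/(S_up−S_dn) = (0.0000−4.2408)/(35.2895−19.7492) = -0.2729. V = [p*·0.0000 + (1−p*)·4.2408]/1.03 = 0.5147. B = V − Δ·S = 9.3497.
(2,0): S=9.3025. Δ = (V_up−V_dn)/(S_up−S_dn) = (13.1515−17.6167)/(10.1397−5.6745) = -1.0000. V = [p*·13.1515 + (1−p*)·17.6167]/1.03 = 13.3104. B = V − Δ·S = 22.6129.
(2,1): S=16.6225. Δ = (V_up−V_dn)/(S_up−S_dn) = (5.1727−13.1515)/(18.1185−10.1397) = -1.0000. V = [p*·5.1727 + (1−p*)·13.1515]/1.03 = 5.9904. B = V − Δ·S = 22.6129.
(2,2): S=29.7025. Δ = (V_up−V_dn)/(S_up−S_dn) = (0.5147−5.1727)/(32.3757−18.1185) = -0.3267. V = [p*·0.5147 + (1−p*)·5.1727]/1.03 = 1.0650. B = V − Δ·S = 10.7693.
(1,0): S=15.2500. Δ = (V_up−V_dn)/(S_up−S_dn) = (5.9904−13.3104)/(16.6225−9.3025) = -1.0000. V = [p*·5.9904 + (1−p*)·13.3104]/1.03 = 6.7042. B = V − Δ·S = 21.9542.
(1,1): S=27.2500. Δ = (V_up−V_dn)/(S_up−S_dn) = (1.0650−5.9904)/(29.7025−16.6225) = -0.3766. V = [p*·1.0650 + (1−p*)·5.9904]/1.03 = 1.6317. B = V − Δ·S = 11.8930.
(0,0): S=25.0000. Δ = (V_up−V_dn)/(S_up−S_dn) = (1.6317−6.7042)/(27.2500−15.2500) = -0.4227. V = [p*·1.6317 + (1−p*)·6.7042]/1.03 = 2.1998. B = V − Δ·S = 12.7676.
The time-0 hedge costs 2.1998, which is the no-arbitrage price.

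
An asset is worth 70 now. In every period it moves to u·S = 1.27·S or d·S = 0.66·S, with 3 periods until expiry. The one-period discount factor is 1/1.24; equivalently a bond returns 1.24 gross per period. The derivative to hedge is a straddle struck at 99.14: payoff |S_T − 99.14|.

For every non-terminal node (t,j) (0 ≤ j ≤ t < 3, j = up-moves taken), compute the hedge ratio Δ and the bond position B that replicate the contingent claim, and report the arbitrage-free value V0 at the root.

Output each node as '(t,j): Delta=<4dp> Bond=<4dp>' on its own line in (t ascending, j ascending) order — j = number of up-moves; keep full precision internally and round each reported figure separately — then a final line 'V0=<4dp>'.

(0,0): Delta=0.2185 Bond=6.5975
(1,0): Delta=-1.0000 Bond=64.4771
(1,1): Delta=0.2513 Bond=5.2690
(2,0): Delta=-1.0000 Bond=79.9516
(2,1): Delta=-1.0000 Bond=79.9516
(2,2): Delta=0.2849 Bond=2.7361
V0=21.8948

Since d<R<u, set p* = (R−d)/(u−d) = 0.9508; price each node as the discounted p*-expectation of its children.
Terminal payoffs: V(3,0)=79.0153, V(3,1)=60.4152, V(3,2)=24.6240, V(3,3)=44.2468
(2,0): S=30.4920. Δ = (V_up−V_dn)/(S_up−S_dn) = (60.4152−79.0153)/(38.7248−20.1247) = -1.0000. V = [p*·60.4152 + (1−p*)·79.0153]/1.24 = 49.4596. B = V − Δ·S = 79.9516.
(2,1): S=58.6740. Δ = (V_up−V_dn)/(S_up−S_dn) = (24.6240−60.4152)/(74.5160−38.7248) = -1.0000. V = [p*·24.6240 + (1−p*)·60.4152]/1.24 = 21.2776. B = V − Δ·S = 79.9516.
(2,2): S=112.9030. Δ = (V_up−V_dn)/(S_up−S_dn) = (44.2468−24.6240)/(143.3868−74.5160) = 0.2849. V = [p*·44.2468 + (1−p*)·24.6240]/1.24 = 34.9046. B = V − Δ·S = 2.7361.
(1,0): S=46.2000. Δ = (V_up−V_dn)/(S_up−S_dn) = (21.2776−49.4596)/(58.6740−30.4920) = -1.0000. V = [p*·21.2776 + (1−p*)·49.4596]/1.24 = 18.2771. B = V − Δ·S = 64.4771.
(1,1): S=88.9000. Δ = (V_up−V_dn)/(S_up−S_dn) = (34.9046−21.2776)/(112.9030−58.6740) = 0.2513. V = [p*·34.9046 + (1−p*)·21.2776]/1.24 = 27.6084. B = V − Δ·S = 5.2690.
(0,0): S=70.0000. Δ = (V_up−V_dn)/(S_up−S_dn) = (27.6084−18.2771)/(88.9000−46.2000) = 0.2185. V = [p*·27.6084 + (1−p*)·18.2771]/1.24 = 21.8948. B = V − Δ·S = 6.5975.
Self-financing check: at every node Δ·S+B equals the discounted successor values.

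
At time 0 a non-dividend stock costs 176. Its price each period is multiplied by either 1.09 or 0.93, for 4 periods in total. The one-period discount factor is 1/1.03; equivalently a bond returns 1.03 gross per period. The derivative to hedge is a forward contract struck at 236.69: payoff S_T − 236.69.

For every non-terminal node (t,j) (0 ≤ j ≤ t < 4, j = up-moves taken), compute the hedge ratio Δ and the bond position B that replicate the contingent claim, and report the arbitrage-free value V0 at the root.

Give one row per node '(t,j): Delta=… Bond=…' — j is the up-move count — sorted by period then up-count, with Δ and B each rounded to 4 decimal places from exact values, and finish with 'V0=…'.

Risk-neutral probability p* = (R−d)/(u−d) = (1.03−0.93)/(1.09−0.93) = 0.6250.
Terminal payoffs: V(4,0)=-105.0328, V(4,1)=-82.3822, V(4,2)=-55.8346, V(4,3)=-24.7197, V(4,4)=11.7484
(3,0): S=141.5668. Δ = (V_up−V_dn)/(S_up−S_dn) = (-82.3822−-105.0328)/(154.3078−131.6572) = 1.0000. V = [p*·-82.3822 + (1−p*)·-105.0328]/1.03 = -88.2293. B = V − Δ·S = -229.7961.
(3,1): S=165.9224. Δ = (V_up−V_dn)/(S_up−S_dn) = (-55.8346−-82.3822)/(180.8554−154.3078) = 1.0000. V = [p*·-55.8346 + (1−p*)·-82.3822]/1.03 = -63.8737. B = V − Δ·S = -229.7961.
(3,2): S=194.4682. Δ = (V_up−V_dn)/(S_up−S_dn) = (-24.7197−-55.8346)/(211.9703−180.8554) = 1.0000. V = [p*·-24.7197 + (1−p*)·-55.8346]/1.03 = -35.3279. B = V − Δ·S = -229.7961.
(3,3): S=227.9251. Δ = (V_up−V_dn)/(S_up−S_dn) = (11.7484−-24.7197)/(248.4384−211.9703) = 1.0000. V = [p*·11.7484 + (1−p*)·-24.7197]/1.03 = -1.8710. B = V − Δ·S = -229.7961.
(2,0): S=152.2224. Δ = (V_up−V_dn)/(S_up−S_dn) = (-63.8737−-88.2293)/(165.9224−141.5668) = 1.0000. V = [p*·-63.8737 + (1−p*)·-88.2293]/1.03 = -70.8806. B = V − Δ·S = -223.1030.
(2,1): S=178.4112. Δ = (V_up−V_dn)/(S_up−S_dn) = (-35.3279−-63.8737)/(194.4682−165.9224) = 1.0000. V = [p*·-35.3279 + (1−p*)·-63.8737]/1.03 = -44.6918. B = V − Δ·S = -223.1030.
(2,2): S=209.1056. Δ = (V_up−V_dn)/(S_up−S_dn) = (-1.8710−-35.3279)/(227.9251−194.4682) = 1.0000. V = [p*·-1.8710 + (1−p*)·-35.3279]/1.03 = -13.9974. B = V − Δ·S = -223.1030.
(1,0): S=163.6800. Δ = (V_up−V_dn)/(S_up−S_dn) = (-44.6918−-70.8806)/(178.4112−152.2224) = 1.0000. V = [p*·-44.6918 + (1−p*)·-70.8806]/1.03 = -52.9249. B = V − Δ·S = -216.6049.
(1,1): S=191.8400. Δ = (V_up−V_dn)/(S_up−S_dn) = (-13.9974−-44.6918)/(209.1056−178.4112) = 1.0000. V = [p*·-13.9974 + (1−p*)·-44.6918]/1.03 = -24.7649. B = V − Δ·S = -216.6049.
(0,0): S=176.0000. Δ = (V_up−V_dn)/(S_up−S_dn) = (-24.7649−-52.9249)/(191.8400−163.6800) = 1.0000. V = [p*·-24.7649 + (1−p*)·-52.9249]/1.03 = -34.2960. B = V − Δ·S = -210.2960.
The time-0 hedge costs -34.2960, which is the no-arbitrage price.

(0,0): Delta=1.0000 Bond=-210.2960
(1,0): Delta=1.0000 Bond=-216.6049
(1,1): Delta=1.0000 Bond=-216.6049
(2,0): Delta=1.0000 Bond=-223.1030
(2,1): Delta=1.0000 Bond=-223.1030
(2,2): Delta=1.0000 Bond=-223.1030
(3,0): Delta=1.0000 Bond=-229.7961
(3,1): Delta=1.0000 Bond=-229.7961
(3,2): Delta=1.0000 Bond=-229.7961
(3,3): Delta=1.0000 Bond=-229.7961
V0=-34.2960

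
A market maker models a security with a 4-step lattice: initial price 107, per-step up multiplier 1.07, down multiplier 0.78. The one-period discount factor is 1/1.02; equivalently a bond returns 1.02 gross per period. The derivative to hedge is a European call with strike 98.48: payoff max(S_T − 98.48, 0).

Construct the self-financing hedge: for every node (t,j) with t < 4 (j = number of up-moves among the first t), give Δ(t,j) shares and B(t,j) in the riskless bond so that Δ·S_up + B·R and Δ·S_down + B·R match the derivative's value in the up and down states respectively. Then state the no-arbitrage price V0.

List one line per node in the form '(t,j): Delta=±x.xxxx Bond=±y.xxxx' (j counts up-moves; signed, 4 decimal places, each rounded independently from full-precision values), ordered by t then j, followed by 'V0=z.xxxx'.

(0,0): Delta=0.6948 Bond=-54.8805
(1,0): Delta=0.1023 Bond=-6.5306
(1,1): Delta=0.7848 Bond=-66.2796
(2,0): Delta=0.0000 Bond=0.0000
(2,1): Delta=0.1179 Bond=-8.0489
(2,2): Delta=0.8861 Bond=-80.0128
(3,0): Delta=0.0000 Bond=0.0000
(3,1): Delta=0.0000 Bond=0.0000
(3,2): Delta=0.1358 Bond=-9.9203
(3,3): Delta=1.0000 Bond=-96.5490
V0=19.4625

Since d<R<u, set p* = (R−d)/(u−d) = 0.8276; price each node as the discounted p*-expectation of its children.
Payoff layer (t=4): V(4,0)=0.0000, V(4,1)=0.0000, V(4,2)=0.0000, V(4,3)=3.7621, V(4,4)=41.7752
Node (3,0) S=50.7771: V=(p*·0.0000+(1−p*)·0.0000)/1.02=0.0000; Δ=(0.0000−0.0000)/(54.3315−39.6061)=0.0000; B=V−Δ·S=0.0000
Node (3,1) S=69.6557: V=(p*·0.0000+(1−p*)·0.0000)/1.02=0.0000; Δ=(0.0000−0.0000)/(74.5316−54.3315)=0.0000; B=V−Δ·S=0.0000
Node (3,2) S=95.5534: V=(p*·3.7621+(1−p*)·0.0000)/1.02=3.0524; Δ=(3.7621−0.0000)/(102.2421−74.5316)=0.1358; B=V−Δ·S=-9.9203
Node (3,3) S=131.0796: V=(p*·41.7752+(1−p*)·3.7621)/1.02=34.5306; Δ=(41.7752−3.7621)/(140.2552−102.2421)=1.0000; B=V−Δ·S=-96.5490
Node (2,0) S=65.0988: V=(p*·0.0000+(1−p*)·0.0000)/1.02=0.0000; Δ=(0.0000−0.0000)/(69.6557−50.7771)=0.0000; B=V−Δ·S=0.0000
Node (2,1) S=89.3022: V=(p*·3.0524+(1−p*)·0.0000)/1.02=2.4766; Δ=(3.0524−0.0000)/(95.5534−69.6557)=0.1179; B=V−Δ·S=-8.0489
Node (2,2) S=122.5043: V=(p*·34.5306+(1−p*)·3.0524)/1.02=28.5327; Δ=(34.5306−3.0524)/(131.0796−95.5534)=0.8861; B=V−Δ·S=-80.0128
Node (1,0) S=83.4600: V=(p*·2.4766+(1−p*)·0.0000)/1.02=2.0094; Δ=(2.4766−0.0000)/(89.3022−65.0988)=0.1023; B=V−Δ·S=-6.5306
Node (1,1) S=114.4900: V=(p*·28.5327+(1−p*)·2.4766)/1.02=23.5689; Δ=(28.5327−2.4766)/(122.5043−89.3022)=0.7848; B=V−Δ·S=-66.2796
Node (0,0) S=107.0000: V=(p*·23.5689+(1−p*)·2.0094)/1.02=19.4625; Δ=(23.5689−2.0094)/(114.4900−83.4600)=0.6948; B=V−Δ·S=-54.8805
Self-financing check: at every node Δ·S+B equals the discounted successor values.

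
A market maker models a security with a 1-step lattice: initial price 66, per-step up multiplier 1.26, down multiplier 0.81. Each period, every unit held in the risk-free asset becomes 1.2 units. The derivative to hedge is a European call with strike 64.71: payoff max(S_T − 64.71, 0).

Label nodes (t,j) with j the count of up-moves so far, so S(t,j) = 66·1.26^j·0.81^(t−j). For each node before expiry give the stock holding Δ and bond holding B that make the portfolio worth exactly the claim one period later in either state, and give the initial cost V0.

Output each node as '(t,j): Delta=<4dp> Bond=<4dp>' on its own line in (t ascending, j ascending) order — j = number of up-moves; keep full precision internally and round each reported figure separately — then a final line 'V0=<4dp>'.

(0,0): Delta=0.6212 Bond=-27.6750
V0=13.3250

Under the risk-neutral measure, an up-move has probability p* = (R−d)/(u−d) = 0.8667 and values discount at R = 1.2.
Payoff layer (t=1): V(1,0)=0.0000, V(1,1)=18.4500
  t=0,j=0: stock 66.0000 → up 83.1600 (V=18.4500), down 53.4600 (V=0.0000). Price 13.3250; hedge Δ=0.6212, bond B=-27.6750.
Root portfolio cost Δ·66+B reproduces V0=13.3250.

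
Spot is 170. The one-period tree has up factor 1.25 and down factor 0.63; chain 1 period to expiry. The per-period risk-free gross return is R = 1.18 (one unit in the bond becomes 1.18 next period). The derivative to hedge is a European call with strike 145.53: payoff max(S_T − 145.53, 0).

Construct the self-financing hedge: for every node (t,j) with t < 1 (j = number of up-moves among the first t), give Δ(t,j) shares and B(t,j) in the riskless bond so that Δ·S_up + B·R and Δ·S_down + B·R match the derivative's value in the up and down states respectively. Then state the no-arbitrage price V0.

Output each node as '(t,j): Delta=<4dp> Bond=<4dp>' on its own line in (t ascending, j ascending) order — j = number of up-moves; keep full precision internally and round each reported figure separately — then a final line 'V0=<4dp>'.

(0,0): Delta=0.6354 Bond=-57.6696
V0=50.3465

Risk-neutral probability p* = (R−d)/(u−d) = (1.18−0.63)/(1.25−0.63) = 0.8871.
Payoff layer (t=1): V(1,0)=0.0000, V(1,1)=66.9700
  t=0,j=0: stock 170.0000 → up 212.5000 (V=66.9700), down 107.1000 (V=0.0000). Price 50.3465; hedge Δ=0.6354, bond B=-57.6696.
Check: Δ(0,0)·S0 + B(0,0) = 50.3465 = V0.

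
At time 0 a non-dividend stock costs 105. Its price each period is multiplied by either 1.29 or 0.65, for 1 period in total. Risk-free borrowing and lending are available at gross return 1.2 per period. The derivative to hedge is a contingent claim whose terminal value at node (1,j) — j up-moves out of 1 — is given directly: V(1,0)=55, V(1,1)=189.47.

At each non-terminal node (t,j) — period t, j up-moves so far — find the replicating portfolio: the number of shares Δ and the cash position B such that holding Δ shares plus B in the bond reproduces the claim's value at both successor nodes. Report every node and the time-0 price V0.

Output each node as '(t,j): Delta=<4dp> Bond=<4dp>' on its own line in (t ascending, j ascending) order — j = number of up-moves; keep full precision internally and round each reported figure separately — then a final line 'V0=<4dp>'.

Under the risk-neutral measure, an up-move has probability p* = (R−d)/(u−d) = 0.8594 and values discount at R = 1.2.
At expiry t=1: V(1,0)=55.0000, V(1,1)=189.4700
Node (0,0) S=105.0000: V=(p*·189.4700+(1−p*)·55.0000)/1.2=142.1335; Δ=(189.4700−55.0000)/(135.4500−68.2500)=2.0010; B=V−Δ·S=-67.9759
Root portfolio cost Δ·105+B reproduces V0=142.1335.

(0,0): Delta=2.0010 Bond=-67.9759
V0=142.1335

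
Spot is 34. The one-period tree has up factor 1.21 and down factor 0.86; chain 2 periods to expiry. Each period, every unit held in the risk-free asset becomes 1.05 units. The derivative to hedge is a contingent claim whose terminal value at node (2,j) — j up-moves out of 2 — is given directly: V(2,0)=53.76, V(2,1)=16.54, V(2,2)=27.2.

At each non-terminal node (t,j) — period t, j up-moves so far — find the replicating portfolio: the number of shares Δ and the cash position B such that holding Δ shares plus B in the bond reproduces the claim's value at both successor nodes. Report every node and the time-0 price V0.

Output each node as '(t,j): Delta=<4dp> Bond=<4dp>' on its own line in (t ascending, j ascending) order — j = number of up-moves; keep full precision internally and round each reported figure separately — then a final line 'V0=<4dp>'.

Risk-neutral probability p* = (R−d)/(u−d) = (1.05−0.86)/(1.21−0.86) = 0.5429.
At expiry t=2: V(2,0)=53.7600, V(2,1)=16.5400, V(2,2)=27.2000
Node (1,0) S=29.2400: V=(p*·16.5400+(1−p*)·53.7600)/1.05=31.9570; Δ=(16.5400−53.7600)/(35.3804−25.1464)=-3.6369; B=V−Δ·S=138.2999
Node (1,1) S=41.1400: V=(p*·27.2000+(1−p*)·16.5400)/1.05=21.2637; Δ=(27.2000−16.5400)/(49.7794−35.3804)=0.7403; B=V−Δ·S=-9.1935
Node (0,0) S=34.0000: V=(p*·21.2637+(1−p*)·31.9570)/1.05=24.9067; Δ=(21.2637−31.9570)/(41.1400−29.2400)=-0.8986; B=V−Δ·S=55.4591
Each (Δ,B) replicates both successor values, so the strategy is self-financing and V0 is arbitrage-free.

(0,0): Delta=-0.8986 Bond=55.4591
(1,0): Delta=-3.6369 Bond=138.2999
(1,1): Delta=0.7403 Bond=-9.1935
V0=24.9067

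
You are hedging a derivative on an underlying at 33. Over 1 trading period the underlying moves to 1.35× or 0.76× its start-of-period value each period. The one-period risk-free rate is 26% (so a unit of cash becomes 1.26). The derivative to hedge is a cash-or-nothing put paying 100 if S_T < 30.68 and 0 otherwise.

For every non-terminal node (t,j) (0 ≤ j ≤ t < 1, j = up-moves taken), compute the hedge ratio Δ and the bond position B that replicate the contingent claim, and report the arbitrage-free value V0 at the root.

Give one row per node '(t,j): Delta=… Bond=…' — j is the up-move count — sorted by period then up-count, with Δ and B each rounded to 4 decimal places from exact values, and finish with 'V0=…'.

Under the risk-neutral measure, an up-move has probability p* = (R−d)/(u−d) = 0.8475 and values discount at R = 1.26.
Terminal values V(1,·): V(1,0)=100.0000, V(1,1)=0.0000
Node (0,0) S=33.0000: V=(p*·0.0000+(1−p*)·100.0000)/1.26=12.1065; Δ=(0.0000−100.0000)/(44.5500−25.0800)=-5.1361; B=V−Δ·S=181.5981
Root portfolio cost Δ·33+B reproduces V0=12.1065.

(0,0): Delta=-5.1361 Bond=181.5981
V0=12.1065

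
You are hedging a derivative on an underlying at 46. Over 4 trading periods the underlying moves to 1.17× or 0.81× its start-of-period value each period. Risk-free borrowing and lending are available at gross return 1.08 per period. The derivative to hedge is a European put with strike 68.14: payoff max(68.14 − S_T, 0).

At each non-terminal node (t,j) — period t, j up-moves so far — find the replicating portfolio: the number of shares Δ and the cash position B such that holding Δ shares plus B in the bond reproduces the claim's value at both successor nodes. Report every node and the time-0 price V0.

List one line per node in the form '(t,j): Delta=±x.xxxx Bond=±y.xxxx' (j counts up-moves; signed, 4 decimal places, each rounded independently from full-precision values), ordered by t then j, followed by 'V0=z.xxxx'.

Since d<R<u, set p* = (R−d)/(u−d) = 0.7500; price each node as the discounted p*-expectation of its children.
At expiry t=4: V(4,0)=48.3385, V(4,1)=39.5378, V(4,2)=26.8258, V(4,3)=8.4639, V(4,4)=0.0000
(3,0): S=24.4463. Δ = (V_up−V_dn)/(S_up−S_dn) = (39.5378−48.3385)/(28.6022−19.8015) = -1.0000. V = [p*·39.5378 + (1−p*)·48.3385]/1.08 = 38.6463. B = V − Δ·S = 63.0926.
(3,1): S=35.3113. Δ = (V_up−V_dn)/(S_up−S_dn) = (26.8258−39.5378)/(41.3142−28.6022) = -1.0000. V = [p*·26.8258 + (1−p*)·39.5378]/1.08 = 27.7813. B = V − Δ·S = 63.0926.
(3,2): S=51.0052. Δ = (V_up−V_dn)/(S_up−S_dn) = (8.4639−26.8258)/(59.6761−41.3142) = -1.0000. V = [p*·8.4639 + (1−p*)·26.8258]/1.08 = 12.0874. B = V − Δ·S = 63.0926.
(3,3): S=73.6742. Δ = (V_up−V_dn)/(S_up−S_dn) = (0.0000−8.4639)/(86.1988−59.6761) = -0.3191. V = [p*·0.0000 + (1−p*)·8.4639]/1.08 = 1.9592. B = V − Δ·S = 25.4701.
(2,0): S=30.1806. Δ = (V_up−V_dn)/(S_up−S_dn) = (27.7813−38.6463)/(35.3113−24.4463) = -1.0000. V = [p*·27.7813 + (1−p*)·38.6463]/1.08 = 28.2385. B = V − Δ·S = 58.4191.
(2,1): S=43.5942. Δ = (V_up−V_dn)/(S_up−S_dn) = (12.0874−27.7813)/(51.0052−35.3113) = -1.0000. V = [p*·12.0874 + (1−p*)·27.7813]/1.08 = 14.8249. B = V − Δ·S = 58.4191.
(2,2): S=62.9694. Δ = (V_up−V_dn)/(S_up−S_dn) = (1.9592−12.0874)/(73.6742−51.0052) = -0.4468. V = [p*·1.9592 + (1−p*)·12.0874]/1.08 = 4.1586. B = V − Δ·S = 32.2923.
(1,0): S=37.2600. Δ = (V_up−V_dn)/(S_up−S_dn) = (14.8249−28.2385)/(43.5942−30.1806) = -1.0000. V = [p*·14.8249 + (1−p*)·28.2385]/1.08 = 16.8317. B = V − Δ·S = 54.0917.
(1,1): S=53.8200. Δ = (V_up−V_dn)/(S_up−S_dn) = (4.1586−14.8249)/(62.9694−43.5942) = -0.5505. V = [p*·4.1586 + (1−p*)·14.8249]/1.08 = 6.3196. B = V − Δ·S = 35.9482.
(0,0): S=46.0000. Δ = (V_up−V_dn)/(S_up−S_dn) = (6.3196−16.8317)/(53.8200−37.2600) = -0.6348. V = [p*·6.3196 + (1−p*)·16.8317]/1.08 = 8.2848. B = V − Δ·S = 37.4852.
Root portfolio cost Δ·46+B reproduces V0=8.2848.

(0,0): Delta=-0.6348 Bond=37.4852
(1,0): Delta=-1.0000 Bond=54.0917
(1,1): Delta=-0.5505 Bond=35.9482
(2,0): Delta=-1.0000 Bond=58.4191
(2,1): Delta=-1.0000 Bond=58.4191
(2,2): Delta=-0.4468 Bond=32.2923
(3,0): Delta=-1.0000 Bond=63.0926
(3,1): Delta=-1.0000 Bond=63.0926
(3,2): Delta=-1.0000 Bond=63.0926
(3,3): Delta=-0.3191 Bond=25.4701
V0=8.2848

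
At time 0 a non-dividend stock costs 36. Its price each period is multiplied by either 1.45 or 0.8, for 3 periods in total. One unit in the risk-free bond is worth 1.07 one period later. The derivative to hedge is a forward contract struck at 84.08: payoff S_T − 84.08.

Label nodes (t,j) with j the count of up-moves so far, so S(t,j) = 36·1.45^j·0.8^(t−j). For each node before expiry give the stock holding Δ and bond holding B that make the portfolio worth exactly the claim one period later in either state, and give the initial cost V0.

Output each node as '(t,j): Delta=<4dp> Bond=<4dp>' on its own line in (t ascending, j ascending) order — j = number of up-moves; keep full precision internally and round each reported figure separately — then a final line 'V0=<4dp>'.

(0,0): Delta=1.0000 Bond=-68.6343
(1,0): Delta=1.0000 Bond=-73.4387
(1,1): Delta=1.0000 Bond=-73.4387
(2,0): Delta=1.0000 Bond=-78.5794
(2,1): Delta=1.0000 Bond=-78.5794
(2,2): Delta=1.0000 Bond=-78.5794
V0=-32.6343

The replicating-portfolio and risk-neutral prices coincide; use p* = (1.07−0.8)/(1.45−0.8) = 0.4154 for the latter.
At expiry t=3: V(3,0)=-65.6480, V(3,1)=-50.6720, V(3,2)=-23.5280, V(3,3)=25.6705
(2,0): S=23.0400. Δ = (V_up−V_dn)/(S_up−S_dn) = (-50.6720−-65.6480)/(33.4080−18.4320) = 1.0000. V = [p*·-50.6720 + (1−p*)·-65.6480]/1.07 = -55.5394. B = V − Δ·S = -78.5794.
(2,1): S=41.7600. Δ = (V_up−V_dn)/(S_up−S_dn) = (-23.5280−-50.6720)/(60.5520−33.4080) = 1.0000. V = [p*·-23.5280 + (1−p*)·-50.6720]/1.07 = -36.8194. B = V − Δ·S = -78.5794.
(2,2): S=75.6900. Δ = (V_up−V_dn)/(S_up−S_dn) = (25.6705−-23.5280)/(109.7505−60.5520) = 1.0000. V = [p*·25.6705 + (1−p*)·-23.5280]/1.07 = -2.8894. B = V − Δ·S = -78.5794.
(1,0): S=28.8000. Δ = (V_up−V_dn)/(S_up−S_dn) = (-36.8194−-55.5394)/(41.7600−23.0400) = 1.0000. V = [p*·-36.8194 + (1−p*)·-55.5394]/1.07 = -44.6387. B = V − Δ·S = -73.4387.
(1,1): S=52.2000. Δ = (V_up−V_dn)/(S_up−S_dn) = (-2.8894−-36.8194)/(75.6900−41.7600) = 1.0000. V = [p*·-2.8894 + (1−p*)·-36.8194]/1.07 = -21.2387. B = V − Δ·S = -73.4387.
(0,0): S=36.0000. Δ = (V_up−V_dn)/(S_up−S_dn) = (-21.2387−-44.6387)/(52.2000−28.8000) = 1.0000. V = [p*·-21.2387 + (1−p*)·-44.6387]/1.07 = -32.6343. B = V − Δ·S = -68.6343.
Check: Δ(0,0)·S0 + B(0,0) = -32.6343 = V0.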